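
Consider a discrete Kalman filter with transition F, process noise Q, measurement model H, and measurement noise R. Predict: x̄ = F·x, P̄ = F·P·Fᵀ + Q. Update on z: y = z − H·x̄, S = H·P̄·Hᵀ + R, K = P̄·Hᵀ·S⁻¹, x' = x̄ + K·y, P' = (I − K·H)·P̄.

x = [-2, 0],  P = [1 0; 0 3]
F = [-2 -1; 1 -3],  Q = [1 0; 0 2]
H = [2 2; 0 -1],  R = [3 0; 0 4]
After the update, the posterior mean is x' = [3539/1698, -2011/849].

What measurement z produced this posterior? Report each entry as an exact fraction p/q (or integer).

x̄ = F·x = [4, -2]
P̄ = F·P·Fᵀ + Q = [8 7; 7 30]
S = H·P̄·Hᵀ + R = [211 -74; -74 34]
K = P̄·Hᵀ·S⁻¹ = [251/849 743/1698; 148/849 -427/849]
x' − x̄ = [-3253/1698, -313/849] = K·y
y = (KᵀK)⁻¹·Kᵀ·(x' − x̄) = [-5, -1]
z = y + H·x̄ = [-5, -1] + [4, 2] = [-1, 1]

z = [-1, 1]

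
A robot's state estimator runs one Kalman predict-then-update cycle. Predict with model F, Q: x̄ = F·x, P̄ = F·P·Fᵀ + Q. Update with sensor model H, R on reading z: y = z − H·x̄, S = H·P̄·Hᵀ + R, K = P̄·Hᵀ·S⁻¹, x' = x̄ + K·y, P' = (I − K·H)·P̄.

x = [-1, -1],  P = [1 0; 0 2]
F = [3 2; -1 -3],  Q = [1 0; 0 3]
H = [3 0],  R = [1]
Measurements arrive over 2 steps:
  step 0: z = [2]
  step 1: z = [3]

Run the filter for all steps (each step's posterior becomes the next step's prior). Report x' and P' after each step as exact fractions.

step 0: x' = [103/163, -113/163], P' = [18/163 -15/163; -15/163 1561/163]
step 1: x' = [3599/3604, 2663/3604], P' = [6389/57664 -9255/57664; -9255/57664 388173/57664]

step 0: x̄ = F·x = [-5, 4]
step 0: P̄ = F·P·Fᵀ + Q = [18 -15; -15 22]
step 0: y = z − H·x̄ = [17]
step 0: S = H·P̄·Hᵀ + R = [163]
step 0: K = P̄·Hᵀ·S⁻¹ = [54/163; -45/163]
step 0: x' = x̄ + K·y = [103/163, -113/163]
step 0: P' = (I − K·H)·P̄ = [18/163 -15/163; -15/163 1561/163]
step 1: x̄ = F·x = [83/163, 236/163]
step 1: P̄ = F·P·Fᵀ + Q = [6389/163 -9255/163; -9255/163 14466/163]
step 1: y = z − H·x̄ = [240/163]
step 1: S = H·P̄·Hᵀ + R = [57664/163]
step 1: K = P̄·Hᵀ·S⁻¹ = [19167/57664; -27765/57664]
step 1: x' = x̄ + K·y = [3599/3604, 2663/3604]
step 1: P' = (I − K·H)·P̄ = [6389/57664 -9255/57664; -9255/57664 388173/57664]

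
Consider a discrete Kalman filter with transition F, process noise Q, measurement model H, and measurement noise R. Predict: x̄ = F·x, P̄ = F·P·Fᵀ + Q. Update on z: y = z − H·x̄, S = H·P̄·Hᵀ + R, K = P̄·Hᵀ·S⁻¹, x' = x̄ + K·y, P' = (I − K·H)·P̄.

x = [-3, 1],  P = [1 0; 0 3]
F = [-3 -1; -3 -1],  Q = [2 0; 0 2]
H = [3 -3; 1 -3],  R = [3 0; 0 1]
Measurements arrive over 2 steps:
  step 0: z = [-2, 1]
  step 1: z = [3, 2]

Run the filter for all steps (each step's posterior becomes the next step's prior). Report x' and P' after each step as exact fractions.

step 0: x̄ = F·x = [8, 8]
step 0: P̄ = F·P·Fᵀ + Q = [14 12; 12 14]
step 0: y = z − H·x̄ = [-2, 17]
step 0: S = H·P̄·Hᵀ + R = [39 24; 24 69]
step 0: K = P̄·Hᵀ·S⁻¹ = [314/705 -334/705; 34/235 -114/235]
step 0: x' = x̄ + K·y = [-222/235, -126/235]
step 0: P' = (I − K·H)·P̄ = [638/705 108/235; 108/235 74/235]
step 1: x̄ = F·x = [792/235, 792/235]
step 1: P̄ = F·P·Fᵀ + Q = [3106/235 2636/235; 2636/235 3106/235]
step 1: y = z − H·x̄ = [3, 2054/235]
step 1: S = H·P̄·Hᵀ + R = [39 24; 24 15479/235]
step 1: K = P̄·Hᵀ·S⁻¹ = [69374/156107 -73706/156107; 3214/22301 -10798/22301]
step 1: x' = x̄ + K·y = [90014/156107, -9578/22301]
step 1: P' = (I − K·H)·P̄ = [140914/156107 10220/22301; 10220/22301 7006/22301]

step 0: x' = [-222/235, -126/235], P' = [638/705 108/235; 108/235 74/235]
step 1: x' = [90014/156107, -9578/22301], P' = [140914/156107 10220/22301; 10220/22301 7006/22301]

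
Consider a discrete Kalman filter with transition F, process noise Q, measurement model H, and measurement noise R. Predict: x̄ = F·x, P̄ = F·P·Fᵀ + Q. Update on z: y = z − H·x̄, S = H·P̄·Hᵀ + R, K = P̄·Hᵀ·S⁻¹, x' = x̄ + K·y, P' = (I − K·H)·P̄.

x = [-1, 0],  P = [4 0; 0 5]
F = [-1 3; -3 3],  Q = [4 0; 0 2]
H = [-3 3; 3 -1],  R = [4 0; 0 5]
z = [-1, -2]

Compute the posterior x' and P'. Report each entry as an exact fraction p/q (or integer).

x' = [-23827/21641, -1576/1139]
P' = [28705/21641 1755/1139; 1755/1139 2495/1139]

x̄ = F·x = [1, 3]
P̄ = F·P·Fᵀ + Q = [53 57; 57 83]
y = z − H·x̄ = [-7, -2]
S = H·P̄·Hᵀ + R = [202 -42; -42 223]
K = P̄·Hᵀ·S⁻¹ = [3480/21641 10554/21641; 555/1139 554/1139]
x' = x̄ + K·y = [-23827/21641, -1576/1139]
P' = (I − K·H)·P̄ = [28705/21641 1755/1139; 1755/1139 2495/1139]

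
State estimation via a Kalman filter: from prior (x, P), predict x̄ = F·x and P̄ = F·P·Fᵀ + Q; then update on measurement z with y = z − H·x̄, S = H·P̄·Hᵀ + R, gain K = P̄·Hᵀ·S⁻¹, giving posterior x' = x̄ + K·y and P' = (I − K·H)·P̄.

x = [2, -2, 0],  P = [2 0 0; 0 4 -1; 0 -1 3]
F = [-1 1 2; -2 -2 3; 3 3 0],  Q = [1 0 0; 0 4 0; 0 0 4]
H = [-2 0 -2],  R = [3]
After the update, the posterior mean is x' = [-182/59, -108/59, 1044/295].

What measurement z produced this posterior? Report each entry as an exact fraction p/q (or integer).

x̄ = F·x = [-4, 0, 0]
P̄ = F·P·Fᵀ + Q = [15 15 0; 15 67 -45; 0 -45 58]
S = H·P̄·Hᵀ + R = [295]
K = P̄·Hᵀ·S⁻¹ = [-6/59; 12/59; -116/295]
x' − x̄ = [54/59, -108/59, 1044/295] = K·y
y = (KᵀK)⁻¹·Kᵀ·(x' − x̄) = [-9]
z = y + H·x̄ = [-9] + [8] = [-1]

z = [-1]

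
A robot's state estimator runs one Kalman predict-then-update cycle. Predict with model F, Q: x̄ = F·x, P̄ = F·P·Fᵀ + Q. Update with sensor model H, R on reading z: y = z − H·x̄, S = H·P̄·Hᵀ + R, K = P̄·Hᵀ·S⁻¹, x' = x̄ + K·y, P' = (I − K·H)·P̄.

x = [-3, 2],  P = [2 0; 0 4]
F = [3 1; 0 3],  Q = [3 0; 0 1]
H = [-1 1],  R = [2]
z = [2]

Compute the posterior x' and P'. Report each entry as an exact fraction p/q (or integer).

x̄ = F·x = [-7, 6]
P̄ = F·P·Fᵀ + Q = [25 12; 12 37]
y = z − H·x̄ = [-11]
S = H·P̄·Hᵀ + R = [40]
K = P̄·Hᵀ·S⁻¹ = [-13/40; 5/8]
x' = x̄ + K·y = [-137/40, -7/8]
P' = (I − K·H)·P̄ = [831/40 161/8; 161/8 171/8]

x' = [-137/40, -7/8]
P' = [831/40 161/8; 161/8 171/8]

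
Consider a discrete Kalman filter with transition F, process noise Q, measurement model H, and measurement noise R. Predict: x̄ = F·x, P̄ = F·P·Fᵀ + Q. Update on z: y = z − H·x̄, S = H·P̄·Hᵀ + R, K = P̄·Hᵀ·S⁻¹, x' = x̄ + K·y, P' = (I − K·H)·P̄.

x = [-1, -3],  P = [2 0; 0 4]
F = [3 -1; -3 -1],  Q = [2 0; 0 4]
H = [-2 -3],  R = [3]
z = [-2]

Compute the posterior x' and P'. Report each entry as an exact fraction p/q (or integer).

x' = [-32/55, 38/33]
P' = [1308/55 -174/11; -174/11 358/33]

x̄ = F·x = [0, 6]
P̄ = F·P·Fᵀ + Q = [24 -14; -14 26]
y = z − H·x̄ = [16]
S = H·P̄·Hᵀ + R = [165]
K = P̄·Hᵀ·S⁻¹ = [-2/55; -10/33]
x' = x̄ + K·y = [-32/55, 38/33]
P' = (I − K·H)·P̄ = [1308/55 -174/11; -174/11 358/33]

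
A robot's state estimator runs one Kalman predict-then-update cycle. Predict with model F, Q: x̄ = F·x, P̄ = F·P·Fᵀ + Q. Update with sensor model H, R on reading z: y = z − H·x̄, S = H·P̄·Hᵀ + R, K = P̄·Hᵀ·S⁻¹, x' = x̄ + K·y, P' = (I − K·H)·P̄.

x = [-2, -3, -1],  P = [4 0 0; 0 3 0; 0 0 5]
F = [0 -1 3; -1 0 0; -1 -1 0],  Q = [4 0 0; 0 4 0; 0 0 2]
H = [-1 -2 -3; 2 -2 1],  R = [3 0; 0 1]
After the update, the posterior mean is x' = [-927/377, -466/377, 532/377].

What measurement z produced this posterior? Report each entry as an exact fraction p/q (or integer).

x̄ = F·x = [0, 2, 5]
P̄ = F·P·Fᵀ + Q = [52 0 3; 0 8 4; 3 4 9]
S = H·P̄·Hᵀ + R = [234 -104; -104 246]
K = P̄·Hᵀ·S⁻¹ = [-1939/23374 719/1798; -2034/11687 -110/899; -2155/11687 -89/1798]
x' − x̄ = [-927/377, -1220/377, -1353/377] = K·y
y = (KᵀK)⁻¹·Kᵀ·(x' − x̄) = [20, -2]
z = y + H·x̄ = [20, -2] + [-19, 1] = [1, -1]

z = [1, -1]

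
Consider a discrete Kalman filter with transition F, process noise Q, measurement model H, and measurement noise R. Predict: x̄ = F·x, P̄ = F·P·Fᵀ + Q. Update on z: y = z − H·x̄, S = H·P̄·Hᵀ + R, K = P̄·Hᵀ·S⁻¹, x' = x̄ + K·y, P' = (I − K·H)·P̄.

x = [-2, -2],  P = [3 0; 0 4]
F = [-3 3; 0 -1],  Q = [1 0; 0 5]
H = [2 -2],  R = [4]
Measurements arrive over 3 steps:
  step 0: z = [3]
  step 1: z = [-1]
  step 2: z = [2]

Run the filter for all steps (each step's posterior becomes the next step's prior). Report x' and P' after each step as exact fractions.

step 0: x̄ = F·x = [0, 2]
step 0: P̄ = F·P·Fᵀ + Q = [64 -12; -12 9]
step 0: y = z − H·x̄ = [7]
step 0: S = H·P̄·Hᵀ + R = [392]
step 0: K = P̄·Hᵀ·S⁻¹ = [19/49; -3/28]
step 0: x' = x̄ + K·y = [19/7, 5/4]
step 0: P' = (I − K·H)·P̄ = [248/49 30/7; 30/7 9/2]
step 1: x̄ = F·x = [-123/28, -5/4]
step 1: P̄ = F·P·Fᵀ + Q = [971/98 -9/14; -9/14 19/2]
step 1: y = z − H·x̄ = [37/7]
step 1: S = H·P̄·Hᵀ + R = [4252/49]
step 1: K = P̄·Hᵀ·S⁻¹ = [517/2126; -497/2126]
step 1: x' = x̄ + K·y = [-13213/4252, -10569/4252]
step 1: P' = (I − K·H)·P̄ = [10155/2126 9121/2126; 9121/2126 10115/2126]
step 2: x̄ = F·x = [1983/1063, 10569/4252]
step 2: P̄ = F·P·Fᵀ + Q = [10189/1063 -1491/1063; -1491/1063 20745/2126]
step 2: y = z − H·x̄ = [6889/2126]
step 2: S = H·P̄·Hᵀ + R = [98426/1063]
step 2: K = P̄·Hᵀ·S⁻¹ = [11680/49213; -23727/98426]
step 2: x' = x̄ + K·y = [129653/49213, 167769/98426]
step 2: P' = (I − K·H)·P̄ = [215039/49213 191679/49213; 191679/49213 215406/49213]

step 0: x' = [19/7, 5/4], P' = [248/49 30/7; 30/7 9/2]
step 1: x' = [-13213/4252, -10569/4252], P' = [10155/2126 9121/2126; 9121/2126 10115/2126]
step 2: x' = [129653/49213, 167769/98426], P' = [215039/49213 191679/49213; 191679/49213 215406/49213]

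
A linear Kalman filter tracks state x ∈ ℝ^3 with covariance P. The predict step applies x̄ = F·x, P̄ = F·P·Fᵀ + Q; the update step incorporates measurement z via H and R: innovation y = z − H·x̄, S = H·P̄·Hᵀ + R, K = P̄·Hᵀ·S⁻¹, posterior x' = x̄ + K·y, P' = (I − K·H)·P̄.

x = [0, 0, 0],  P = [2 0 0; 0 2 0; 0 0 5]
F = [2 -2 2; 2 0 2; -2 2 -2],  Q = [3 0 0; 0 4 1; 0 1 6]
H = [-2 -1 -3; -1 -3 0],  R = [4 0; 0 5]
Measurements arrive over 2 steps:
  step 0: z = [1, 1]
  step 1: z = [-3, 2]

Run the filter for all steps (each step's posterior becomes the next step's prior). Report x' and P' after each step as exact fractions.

step 0: x̄ = F·x = [0, 0, 0]
step 0: P̄ = F·P·Fᵀ + Q = [39 28 -36; 28 32 -27; -36 -27 42]
step 0: y = z − H·x̄ = [1, 1]
step 0: S = H·P̄·Hᵀ + R = [88 19; 19 500]
step 0: K = P̄·Hᵀ·S⁻¹ = [3337/43639 -10862/43639; -1144/43639 -10779/43639; -15723/43639 10809/43639]
step 0: x' = x̄ + K·y = [-7525/43639, -11923/43639, -4914/43639]
step 0: P' = (I − K·H)·P̄ = [359221/43639 -101637/43639 -210051/43639; -101637/43639 51844/43639 52002/43639; -210051/43639 52002/43639 143664/43639]
step 1: x̄ = F·x = [-1032/43639, -24878/43639, 1032/43639]
step 1: P̄ = F·P·Fᵀ + Q = [1066505/43639 529672/43639 -935588/43639; 529672/43639 505688/43639 -486033/43639; -935588/43639 -486033/43639 1197422/43639]
step 1: y = z − H·x̄ = [-154763/43639, 11612/43639]
step 1: S = H·P̄·Hᵀ + R = [3698496/43639 176717/43639; 176717/43639 9013924/43639]
step 1: K = P̄·Hᵀ·S⁻¹ = [8102935/152646637 -45128878/152646637; -2759884/152646637 -34606421/152646637; -20369421/58710245 15990103/58710245]
step 1: x' = x̄ + K·y = [-44354875/152646637, -86442514/152646637, 77882141/58710245]
step 1: P' = (I − K·H)·P̄ = [957634943/152646637 -243996851/152646637 -43684225/11742049; -243996851/152646637 139009652/152646637 9231374/11742049; -43684225/11742049 9231374/11742049 157387688/58710245]

step 0: x' = [-7525/43639, -11923/43639, -4914/43639], P' = [359221/43639 -101637/43639 -210051/43639; -101637/43639 51844/43639 52002/43639; -210051/43639 52002/43639 143664/43639]
step 1: x' = [-44354875/152646637, -86442514/152646637, 77882141/58710245], P' = [957634943/152646637 -243996851/152646637 -43684225/11742049; -243996851/152646637 139009652/152646637 9231374/11742049; -43684225/11742049 9231374/11742049 157387688/58710245]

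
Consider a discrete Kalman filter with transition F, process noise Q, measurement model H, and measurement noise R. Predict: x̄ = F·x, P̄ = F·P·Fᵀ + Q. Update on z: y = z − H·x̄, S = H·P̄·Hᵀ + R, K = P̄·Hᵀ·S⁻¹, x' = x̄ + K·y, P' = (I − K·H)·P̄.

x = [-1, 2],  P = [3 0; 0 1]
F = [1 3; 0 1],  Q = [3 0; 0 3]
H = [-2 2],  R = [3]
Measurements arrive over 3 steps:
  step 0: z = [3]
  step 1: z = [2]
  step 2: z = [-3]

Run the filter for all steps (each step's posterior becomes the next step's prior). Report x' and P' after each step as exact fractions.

step 0: x' = [59/55, 128/55], P' = [249/55 213/55; 213/55 216/55]
step 1: x' = [199/3115, 2944/3115], P' = [19248/3115 16473/3115; 16473/3115 15993/3115]
step 2: x' = [177469/75617, 63572/75617], P' = [478808/75617 409836/75617; 409836/75617 396798/75617]

step 0: x̄ = F·x = [5, 2]
step 0: P̄ = F·P·Fᵀ + Q = [15 3; 3 4]
step 0: y = z − H·x̄ = [9]
step 0: S = H·P̄·Hᵀ + R = [55]
step 0: K = P̄·Hᵀ·S⁻¹ = [-24/55; 2/55]
step 0: x' = x̄ + K·y = [59/55, 128/55]
step 0: P' = (I − K·H)·P̄ = [249/55 213/55; 213/55 216/55]
step 1: x̄ = F·x = [443/55, 128/55]
step 1: P̄ = F·P·Fᵀ + Q = [3636/55 861/55; 861/55 381/55]
step 1: y = z − H·x̄ = [148/11]
step 1: S = H·P̄·Hᵀ + R = [1869/11]
step 1: K = P̄·Hᵀ·S⁻¹ = [-370/623; -64/623]
step 1: x' = x̄ + K·y = [199/3115, 2944/3115]
step 1: P' = (I − K·H)·P̄ = [19248/3115 16473/3115; 16473/3115 15993/3115]
step 2: x̄ = F·x = [9031/3115, 2944/3115]
step 2: P̄ = F·P·Fᵀ + Q = [271368/3115 64452/3115; 64452/3115 25338/3115]
step 2: y = z − H·x̄ = [2829/3115]
step 2: S = H·P̄·Hᵀ + R = [680553/3115]
step 2: K = P̄·Hᵀ·S⁻¹ = [-137944/226851; -8692/75617]
step 2: x' = x̄ + K·y = [177469/75617, 63572/75617]
step 2: P' = (I − K·H)·P̄ = [478808/75617 409836/75617; 409836/75617 396798/75617]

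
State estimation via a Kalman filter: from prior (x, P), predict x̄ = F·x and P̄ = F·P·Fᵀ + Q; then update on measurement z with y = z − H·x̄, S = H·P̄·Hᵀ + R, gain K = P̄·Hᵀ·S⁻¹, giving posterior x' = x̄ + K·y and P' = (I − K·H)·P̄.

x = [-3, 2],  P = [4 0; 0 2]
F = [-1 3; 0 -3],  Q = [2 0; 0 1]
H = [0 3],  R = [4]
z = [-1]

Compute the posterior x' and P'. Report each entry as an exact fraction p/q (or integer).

x̄ = F·x = [9, -6]
P̄ = F·P·Fᵀ + Q = [24 -18; -18 19]
y = z − H·x̄ = [17]
S = H·P̄·Hᵀ + R = [175]
K = P̄·Hᵀ·S⁻¹ = [-54/175; 57/175]
x' = x̄ + K·y = [657/175, -81/175]
P' = (I − K·H)·P̄ = [1284/175 -72/175; -72/175 76/175]

x' = [657/175, -81/175]
P' = [1284/175 -72/175; -72/175 76/175]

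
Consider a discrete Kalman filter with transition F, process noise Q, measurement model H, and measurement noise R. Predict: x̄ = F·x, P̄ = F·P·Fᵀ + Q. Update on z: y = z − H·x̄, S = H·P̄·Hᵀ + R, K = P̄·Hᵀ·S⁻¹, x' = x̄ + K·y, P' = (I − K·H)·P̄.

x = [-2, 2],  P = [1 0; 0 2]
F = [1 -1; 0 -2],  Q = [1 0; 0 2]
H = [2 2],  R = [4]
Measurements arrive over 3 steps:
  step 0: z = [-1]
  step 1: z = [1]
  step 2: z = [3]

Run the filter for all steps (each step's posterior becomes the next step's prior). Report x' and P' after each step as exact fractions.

step 0: x̄ = F·x = [-4, -4]
step 0: P̄ = F·P·Fᵀ + Q = [4 4; 4 10]
step 0: y = z − H·x̄ = [15]
step 0: S = H·P̄·Hᵀ + R = [92]
step 0: K = P̄·Hᵀ·S⁻¹ = [4/23; 7/23]
step 0: x' = x̄ + K·y = [-32/23, 13/23]
step 0: P' = (I − K·H)·P̄ = [28/23 -20/23; -20/23 34/23]
step 1: x̄ = F·x = [-45/23, -26/23]
step 1: P̄ = F·P·Fᵀ + Q = [125/23 108/23; 108/23 182/23]
step 1: y = z − H·x̄ = [165/23]
step 1: S = H·P̄·Hᵀ + R = [2184/23]
step 1: K = P̄·Hᵀ·S⁻¹ = [233/1092; 145/546]
step 1: x' = x̄ + K·y = [-155/364, 141/182]
step 1: P' = (I − K·H)·P̄ = [607/546 -187/273; -187/273 332/273]
step 2: x̄ = F·x = [-437/364, -141/91]
step 2: P̄ = F·P·Fᵀ + Q = [855/182 346/91; 346/91 1874/273]
step 2: y = z − H·x̄ = [17/2]
step 2: S = H·P̄·Hᵀ + R = [242/3]
step 2: K = P̄·Hᵀ·S⁻¹ = [51/242; 32/121]
step 2: x' = x̄ + K·y = [6505/11011, 7691/11011]
step 2: P' = (I − K·H)·P̄ = [12279/11011 -7638/11011; -7638/11011 13462/11011]

step 0: x' = [-32/23, 13/23], P' = [28/23 -20/23; -20/23 34/23]
step 1: x' = [-155/364, 141/182], P' = [607/546 -187/273; -187/273 332/273]
step 2: x' = [6505/11011, 7691/11011], P' = [12279/11011 -7638/11011; -7638/11011 13462/11011]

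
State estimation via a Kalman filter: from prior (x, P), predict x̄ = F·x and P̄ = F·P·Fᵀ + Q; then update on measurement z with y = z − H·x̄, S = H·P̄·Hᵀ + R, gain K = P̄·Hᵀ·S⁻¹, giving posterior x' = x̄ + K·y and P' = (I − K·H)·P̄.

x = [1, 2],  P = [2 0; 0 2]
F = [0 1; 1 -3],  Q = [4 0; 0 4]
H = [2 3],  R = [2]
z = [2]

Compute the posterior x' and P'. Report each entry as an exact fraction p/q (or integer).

x' = [131/85, -7/17]
P' = [492/85 -66/17; -66/17 48/17]

x̄ = F·x = [2, -5]
P̄ = F·P·Fᵀ + Q = [6 -6; -6 24]
y = z − H·x̄ = [13]
S = H·P̄·Hᵀ + R = [170]
K = P̄·Hᵀ·S⁻¹ = [-3/85; 6/17]
x' = x̄ + K·y = [131/85, -7/17]
P' = (I − K·H)·P̄ = [492/85 -66/17; -66/17 48/17]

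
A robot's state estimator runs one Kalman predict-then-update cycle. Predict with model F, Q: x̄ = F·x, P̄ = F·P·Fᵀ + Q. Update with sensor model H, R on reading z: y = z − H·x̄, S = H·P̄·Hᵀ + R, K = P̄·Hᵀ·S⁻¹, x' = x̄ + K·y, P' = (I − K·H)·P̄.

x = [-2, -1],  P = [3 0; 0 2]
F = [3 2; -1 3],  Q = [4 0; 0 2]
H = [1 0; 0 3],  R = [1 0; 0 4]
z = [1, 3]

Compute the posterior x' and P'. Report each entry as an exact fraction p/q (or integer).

x̄ = F·x = [-8, -1]
P̄ = F·P·Fᵀ + Q = [39 3; 3 23]
y = z − H·x̄ = [9, 6]
S = H·P̄·Hᵀ + R = [40 9; 9 211]
K = P̄·Hᵀ·S⁻¹ = [8148/8359 9/8359; 12/8359 2733/8359]
x' = x̄ + K·y = [6514/8359, 8147/8359]
P' = (I − K·H)·P̄ = [8148/8359 12/8359; 12/8359 3644/8359]

x' = [6514/8359, 8147/8359]
P' = [8148/8359 12/8359; 12/8359 3644/8359]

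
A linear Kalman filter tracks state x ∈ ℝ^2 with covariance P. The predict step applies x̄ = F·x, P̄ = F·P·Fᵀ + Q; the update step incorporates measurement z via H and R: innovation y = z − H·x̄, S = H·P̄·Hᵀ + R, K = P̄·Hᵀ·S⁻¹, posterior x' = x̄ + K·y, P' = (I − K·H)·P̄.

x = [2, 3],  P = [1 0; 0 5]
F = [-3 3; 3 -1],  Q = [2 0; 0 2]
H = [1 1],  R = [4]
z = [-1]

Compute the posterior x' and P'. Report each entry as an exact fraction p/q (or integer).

x' = [-5, 5]
P' = [136/7 -104/7; -104/7 96/7]

x̄ = F·x = [3, 3]
P̄ = F·P·Fᵀ + Q = [56 -24; -24 16]
y = z − H·x̄ = [-7]
S = H·P̄·Hᵀ + R = [28]
K = P̄·Hᵀ·S⁻¹ = [8/7; -2/7]
x' = x̄ + K·y = [-5, 5]
P' = (I − K·H)·P̄ = [136/7 -104/7; -104/7 96/7]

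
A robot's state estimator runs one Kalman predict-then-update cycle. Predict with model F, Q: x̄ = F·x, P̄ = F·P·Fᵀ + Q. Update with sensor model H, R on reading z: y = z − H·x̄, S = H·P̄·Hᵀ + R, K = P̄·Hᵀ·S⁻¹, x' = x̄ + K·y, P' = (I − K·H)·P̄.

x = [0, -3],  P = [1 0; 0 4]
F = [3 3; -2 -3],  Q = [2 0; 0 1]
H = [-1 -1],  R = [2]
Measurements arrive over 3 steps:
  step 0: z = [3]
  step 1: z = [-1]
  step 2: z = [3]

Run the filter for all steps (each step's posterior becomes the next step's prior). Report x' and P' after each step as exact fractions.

step 0: x̄ = F·x = [-9, 9]
step 0: P̄ = F·P·Fᵀ + Q = [47 -42; -42 41]
step 0: y = z − H·x̄ = [3]
step 0: S = H·P̄·Hᵀ + R = [6]
step 0: K = P̄·Hᵀ·S⁻¹ = [-5/6; 1/6]
step 0: x' = x̄ + K·y = [-23/2, 19/2]
step 0: P' = (I − K·H)·P̄ = [257/6 -247/6; -247/6 245/6]
step 1: x̄ = F·x = [-6, -11/2]
step 1: P̄ = F·P·Fᵀ + Q = [14 -7; -7 275/6]
step 1: y = z − H·x̄ = [-25/2]
step 1: S = H·P̄·Hᵀ + R = [287/6]
step 1: K = P̄·Hᵀ·S⁻¹ = [-6/41; -233/287]
step 1: x' = x̄ + K·y = [-171/41, 1334/287]
step 1: P' = (I − K·H)·P̄ = [532/41 -520/41; -520/41 4106/287]
step 2: x̄ = F·x = [411/287, -1608/287]
step 2: P̄ = F·P·Fᵀ + Q = [5524/287 -4698/287; -4698/287 8457/287]
step 2: y = z − H·x̄ = [-48/41]
step 2: S = H·P̄·Hᵀ + R = [737/41]
step 2: K = P̄·Hᵀ·S⁻¹ = [-118/737; -537/737]
step 2: x' = x̄ + K·y = [8355/5159, -24504/5159]
step 2: P' = (I − K·H)·P̄ = [96920/5159 -95268/5159; -95268/5159 102786/5159]

step 0: x' = [-23/2, 19/2], P' = [257/6 -247/6; -247/6 245/6]
step 1: x' = [-171/41, 1334/287], P' = [532/41 -520/41; -520/41 4106/287]
step 2: x' = [8355/5159, -24504/5159], P' = [96920/5159 -95268/5159; -95268/5159 102786/5159]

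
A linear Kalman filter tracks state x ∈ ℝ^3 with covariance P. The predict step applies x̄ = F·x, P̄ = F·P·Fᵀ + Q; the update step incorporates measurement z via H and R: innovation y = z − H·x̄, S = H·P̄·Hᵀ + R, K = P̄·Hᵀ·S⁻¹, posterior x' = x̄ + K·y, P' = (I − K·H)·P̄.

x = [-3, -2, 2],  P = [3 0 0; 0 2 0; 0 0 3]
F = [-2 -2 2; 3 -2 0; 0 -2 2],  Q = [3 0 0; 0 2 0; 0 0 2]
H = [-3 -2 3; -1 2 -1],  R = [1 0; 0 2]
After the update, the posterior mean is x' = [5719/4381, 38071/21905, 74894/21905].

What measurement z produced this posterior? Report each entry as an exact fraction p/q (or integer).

z = [3, -1]

x̄ = F·x = [14, -5, 8]
P̄ = F·P·Fᵀ + Q = [35 -10 20; -10 37 8; 20 8 22]
S = H·P̄·Hᵀ + R = [86 -5; -5 255]
K = P̄·Hᵀ·S⁻¹ = [-1350/4381 -1315/4381; -944/4381 6436/21905; -536/4381 -2286/21905]
x' − x̄ = [-55615/4381, 147596/21905, -100346/21905] = K·y
y = (KᵀK)⁻¹·Kᵀ·(x' − x̄) = [11, 31]
z = y + H·x̄ = [11, 31] + [-8, -32] = [3, -1]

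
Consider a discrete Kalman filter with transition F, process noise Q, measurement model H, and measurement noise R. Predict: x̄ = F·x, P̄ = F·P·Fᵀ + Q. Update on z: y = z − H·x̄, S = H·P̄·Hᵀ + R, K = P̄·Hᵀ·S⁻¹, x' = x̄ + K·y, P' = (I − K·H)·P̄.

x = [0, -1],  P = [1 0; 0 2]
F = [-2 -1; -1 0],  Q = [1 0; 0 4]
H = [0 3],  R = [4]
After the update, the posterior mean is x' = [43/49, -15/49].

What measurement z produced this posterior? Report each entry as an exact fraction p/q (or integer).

x̄ = F·x = [1, 0]
P̄ = F·P·Fᵀ + Q = [7 2; 2 5]
S = H·P̄·Hᵀ + R = [49]
K = P̄·Hᵀ·S⁻¹ = [6/49; 15/49]
x' − x̄ = [-6/49, -15/49] = K·y
y = (KᵀK)⁻¹·Kᵀ·(x' − x̄) = [-1]
z = y + H·x̄ = [-1] + [0] = [-1]

z = [-1]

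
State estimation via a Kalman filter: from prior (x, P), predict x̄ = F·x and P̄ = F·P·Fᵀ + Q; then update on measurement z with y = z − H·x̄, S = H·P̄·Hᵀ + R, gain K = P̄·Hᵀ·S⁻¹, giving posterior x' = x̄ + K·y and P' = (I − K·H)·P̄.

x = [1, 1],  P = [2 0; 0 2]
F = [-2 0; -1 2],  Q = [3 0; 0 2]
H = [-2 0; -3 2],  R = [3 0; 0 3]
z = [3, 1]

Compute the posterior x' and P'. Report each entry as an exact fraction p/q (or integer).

x' = [-99/74, -49/37]
P' = [1491/2294 1062/1147; 1062/1147 2316/1147]

x̄ = F·x = [-2, 1]
P̄ = F·P·Fᵀ + Q = [11 4; 4 12]
y = z − H·x̄ = [-1, -7]
S = H·P̄·Hᵀ + R = [47 50; 50 102]
K = P̄·Hᵀ·S⁻¹ = [-497/1147 -75/2294; -708/1147 482/1147]
x' = x̄ + K·y = [-99/74, -49/37]
P' = (I − K·H)·P̄ = [1491/2294 1062/1147; 1062/1147 2316/1147]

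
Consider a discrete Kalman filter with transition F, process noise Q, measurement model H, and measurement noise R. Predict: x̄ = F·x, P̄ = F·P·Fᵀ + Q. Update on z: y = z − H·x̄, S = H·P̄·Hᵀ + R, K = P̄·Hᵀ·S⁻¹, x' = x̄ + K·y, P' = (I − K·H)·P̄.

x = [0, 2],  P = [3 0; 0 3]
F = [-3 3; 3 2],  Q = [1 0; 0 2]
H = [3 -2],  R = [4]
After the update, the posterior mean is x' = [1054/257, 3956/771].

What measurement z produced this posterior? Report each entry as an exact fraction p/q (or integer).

z = [2]

x̄ = F·x = [6, 4]
P̄ = F·P·Fᵀ + Q = [55 -9; -9 41]
S = H·P̄·Hᵀ + R = [771]
K = P̄·Hᵀ·S⁻¹ = [61/257; -109/771]
x' − x̄ = [-488/257, 872/771] = K·y
y = (KᵀK)⁻¹·Kᵀ·(x' − x̄) = [-8]
z = y + H·x̄ = [-8] + [10] = [2]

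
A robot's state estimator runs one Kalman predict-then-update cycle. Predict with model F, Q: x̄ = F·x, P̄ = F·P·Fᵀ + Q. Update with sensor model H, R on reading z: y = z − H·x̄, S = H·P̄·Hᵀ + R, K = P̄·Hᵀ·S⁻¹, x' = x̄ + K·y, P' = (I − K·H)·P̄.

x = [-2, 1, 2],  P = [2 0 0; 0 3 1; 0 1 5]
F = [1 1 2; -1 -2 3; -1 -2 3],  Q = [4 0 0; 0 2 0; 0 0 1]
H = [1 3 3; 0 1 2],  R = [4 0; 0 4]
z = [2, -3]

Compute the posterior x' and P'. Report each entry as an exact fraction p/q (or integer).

x̄ = F·x = [3, 6, 6]
P̄ = F·P·Fᵀ + Q = [33 21 21; 21 49 47; 21 47 48]
y = z − H·x̄ = [-37, -21]
S = H·P̄·Hᵀ + R = [2008 921; 921 433]
K = P̄·Hᵀ·S⁻¹ = [10824/21223 -19935/21223; 2094/21223 2555/21223; 795/21223 5318/21223]
x' = x̄ + K·y = [81816/21223, -3795/21223, -13755/21223]
P' = (I − K·H)·P̄ = [235248/21223 -48228/21223 -15756/21223; -48228/21223 27516/21223 -8648/21223; -15756/21223 -8648/21223 14960/21223]

x' = [81816/21223, -3795/21223, -13755/21223]
P' = [235248/21223 -48228/21223 -15756/21223; -48228/21223 27516/21223 -8648/21223; -15756/21223 -8648/21223 14960/21223]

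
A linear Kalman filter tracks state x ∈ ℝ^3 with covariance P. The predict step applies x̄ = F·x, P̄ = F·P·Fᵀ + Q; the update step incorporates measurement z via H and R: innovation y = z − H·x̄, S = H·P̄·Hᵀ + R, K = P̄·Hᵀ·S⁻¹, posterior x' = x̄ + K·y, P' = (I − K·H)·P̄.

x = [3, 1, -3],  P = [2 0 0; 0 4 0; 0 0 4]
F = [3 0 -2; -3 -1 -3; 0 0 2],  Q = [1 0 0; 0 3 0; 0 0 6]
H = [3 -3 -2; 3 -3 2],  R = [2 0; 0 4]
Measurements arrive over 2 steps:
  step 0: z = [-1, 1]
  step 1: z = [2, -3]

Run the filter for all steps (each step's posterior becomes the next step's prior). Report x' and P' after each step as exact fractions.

step 0: x̄ = F·x = [15, -1, -6]
step 0: P̄ = F·P·Fᵀ + Q = [35 6 -16; 6 61 -24; -16 -24 22]
step 0: y = z − H·x̄ = [-61, -35]
step 0: S = H·P̄·Hᵀ + R = [750 668; 668 944]
step 0: K = P̄·Hᵀ·S⁻¹ = [18899/65444 -19121/130888; 7959/65444 -40797/130888; -4019/16361 8045/32722]
step 0: x' = x̄ + K·y = [326877/130888, 326009/130888, 12411/32722]
step 0: P' = (I − K·H)·P̄ = [1134773/130888 1134921/130888 -9505/32722; 1134921/130888 1156813/130888 -12189/32722; -9505/32722 -12189/32722 6032/16361]
step 1: x̄ = F·x = [881343/130888, -363893/32722, 12411/16361]
step 1: P̄ = F·P·Fᵀ + Q = [10993109/130888 -3327909/32722 -52643/16361; -3327909/32722 2253671/16361 4512/16361; -52643/16361 4512/16361 122294/16361]
step 1: y = z − H·x̄ = [-6550393/130888, -7601985/130888]
step 1: S = H·P̄·Hᵀ + R = [510473805/130888 496898333/130888; 496898333/130888 499761821/130888]
step 1: K = P̄·Hᵀ·S⁻¹ = [4004430982/31352625991 539956651/31352625991; -30310368/729130837 -106933476/729130837; -7464766876/31352625991 7458695012/31352625991]
step 1: x' = x̄ + K·y = [-20650644721/31352625991, -380867060/729130837, -35838208088/31352625991]
step 1: P' = (I − K·H)·P̄ = [79412948447/31352625991 1807399233/729130837 -1462258840/31352625991; 1807399233/729130837 1888791673/729130837 -91778292/729130837; -1462258840/31352625991 -91778292/729130837 11191078450/31352625991]

step 0: x' = [326877/130888, 326009/130888, 12411/32722], P' = [1134773/130888 1134921/130888 -9505/32722; 1134921/130888 1156813/130888 -12189/32722; -9505/32722 -12189/32722 6032/16361]
step 1: x' = [-20650644721/31352625991, -380867060/729130837, -35838208088/31352625991], P' = [79412948447/31352625991 1807399233/729130837 -1462258840/31352625991; 1807399233/729130837 1888791673/729130837 -91778292/729130837; -1462258840/31352625991 -91778292/729130837 11191078450/31352625991]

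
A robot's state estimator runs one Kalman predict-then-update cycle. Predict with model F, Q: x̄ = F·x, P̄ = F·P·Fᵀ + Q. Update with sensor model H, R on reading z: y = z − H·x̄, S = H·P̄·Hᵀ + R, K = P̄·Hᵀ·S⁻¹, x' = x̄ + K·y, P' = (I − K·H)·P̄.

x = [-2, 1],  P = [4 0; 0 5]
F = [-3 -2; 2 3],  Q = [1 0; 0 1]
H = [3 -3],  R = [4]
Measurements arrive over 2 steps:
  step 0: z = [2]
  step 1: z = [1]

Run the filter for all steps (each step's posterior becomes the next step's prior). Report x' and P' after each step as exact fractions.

step 0: x' = [3859/2047, 2477/2047], P' = [5790/2047 5346/2047; 5346/2047 5810/2047]
step 1: x' = [-936721/5060734, -2494183/5060734], P' = [3652755/5060734 2530167/5060734; 2530167/5060734 3653155/5060734]

step 0: x̄ = F·x = [4, -1]
step 0: P̄ = F·P·Fᵀ + Q = [57 -54; -54 62]
step 0: y = z − H·x̄ = [-13]
step 0: S = H·P̄·Hᵀ + R = [2047]
step 0: K = P̄·Hᵀ·S⁻¹ = [333/2047; -348/2047]
step 0: x' = x̄ + K·y = [3859/2047, 2477/2047]
step 0: P' = (I − K·H)·P̄ = [5790/2047 5346/2047; 5346/2047 5810/2047]
step 1: x̄ = F·x = [-16531/2047, 15149/2047]
step 1: P̄ = F·P·Fᵀ + Q = [141549/2047 -139098/2047; -139098/2047 141649/2047]
step 1: y = z − H·x̄ = [97087/2047]
step 1: S = H·P̄·Hᵀ + R = [5060734/2047]
step 1: K = P̄·Hᵀ·S⁻¹ = [841941/5060734; -842241/5060734]
step 1: x' = x̄ + K·y = [-936721/5060734, -2494183/5060734]
step 1: P' = (I − K·H)·P̄ = [3652755/5060734 2530167/5060734; 2530167/5060734 3653155/5060734]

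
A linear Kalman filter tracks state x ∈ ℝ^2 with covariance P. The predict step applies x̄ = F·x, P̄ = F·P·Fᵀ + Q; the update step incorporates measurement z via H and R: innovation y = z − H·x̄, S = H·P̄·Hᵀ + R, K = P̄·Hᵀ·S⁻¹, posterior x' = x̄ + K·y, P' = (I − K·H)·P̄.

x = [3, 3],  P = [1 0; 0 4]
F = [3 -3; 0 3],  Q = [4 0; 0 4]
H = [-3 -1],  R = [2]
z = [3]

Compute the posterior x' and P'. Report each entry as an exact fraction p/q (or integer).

x' = [-444/89, 1073/89]
P' = [254/89 -688/89; -688/89 6056/267]

x̄ = F·x = [0, 9]
P̄ = F·P·Fᵀ + Q = [49 -36; -36 40]
y = z − H·x̄ = [12]
S = H·P̄·Hᵀ + R = [267]
K = P̄·Hᵀ·S⁻¹ = [-37/89; 68/267]
x' = x̄ + K·y = [-444/89, 1073/89]
P' = (I − K·H)·P̄ = [254/89 -688/89; -688/89 6056/267]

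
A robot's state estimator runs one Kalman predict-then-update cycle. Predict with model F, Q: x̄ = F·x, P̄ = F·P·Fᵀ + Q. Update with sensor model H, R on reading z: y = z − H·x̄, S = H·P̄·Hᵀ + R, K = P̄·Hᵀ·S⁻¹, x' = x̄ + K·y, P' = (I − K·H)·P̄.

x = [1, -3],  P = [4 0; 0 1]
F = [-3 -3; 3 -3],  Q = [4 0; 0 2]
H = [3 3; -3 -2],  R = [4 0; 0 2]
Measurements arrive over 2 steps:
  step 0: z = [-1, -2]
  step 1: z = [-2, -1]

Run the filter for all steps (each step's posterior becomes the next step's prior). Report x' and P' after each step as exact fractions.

step 0: x' = [162/95, -161/95], P' = [26954/8075 -33162/8075; -33162/8075 42686/8075]
step 1: x' = [17606061/30249479, -24529879/30249479], P' = [60124904/30249479 -73835232/30249479; -73835232/30249479 97774748/30249479]

step 0: x̄ = F·x = [6, 12]
step 0: P̄ = F·P·Fᵀ + Q = [49 -27; -27 47]
step 0: y = z − H·x̄ = [-55, 40]
step 0: S = H·P̄·Hᵀ + R = [382 -318; -318 307]
step 0: K = P̄·Hᵀ·S⁻¹ = [-4656/8075 -7269/8075; 7143/8075 7057/8075]
step 0: x' = x̄ + K·y = [162/95, -161/95]
step 0: P' = (I − K·H)·P̄ = [26954/8075 -33162/8075; -33162/8075 42686/8075]
step 1: x̄ = F·x = [-3/95, 51/5]
step 1: P̄ = F·P·Fᵀ + Q = [62144/8075 7452/425; 7452/425 65254/425]
step 1: y = z − H·x̄ = [-3088/95, 1834/95]
step 1: S = H·P̄·Hᵀ + R = [14298614/8075 -595416/475; -595416/475 425518/475]
step 1: K = P̄·Hᵀ·S⁻¹ = [-10282746/30249479 -16352124/30249479; 17954637/30249479 12978100/30249479]
step 1: x' = x̄ + K·y = [17606061/30249479, -24529879/30249479]
step 1: P' = (I − K·H)·P̄ = [60124904/30249479 -73835232/30249479; -73835232/30249479 97774748/30249479]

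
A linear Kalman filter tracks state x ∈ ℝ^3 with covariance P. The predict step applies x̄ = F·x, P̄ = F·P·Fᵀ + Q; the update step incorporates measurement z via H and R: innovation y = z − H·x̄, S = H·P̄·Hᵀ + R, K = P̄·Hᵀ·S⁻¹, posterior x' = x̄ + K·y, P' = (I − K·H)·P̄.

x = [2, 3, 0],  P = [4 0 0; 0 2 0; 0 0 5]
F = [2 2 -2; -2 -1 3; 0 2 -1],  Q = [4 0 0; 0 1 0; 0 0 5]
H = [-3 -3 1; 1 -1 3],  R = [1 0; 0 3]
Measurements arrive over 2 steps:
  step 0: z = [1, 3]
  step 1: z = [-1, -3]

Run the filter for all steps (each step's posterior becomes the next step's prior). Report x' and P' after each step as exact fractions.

step 0: x' = [11902/57763, -10385/57763, 55182/57763], P' = [434576/57763 -533926/57763 -306170/57763; -533926/57763 666476/57763 386419/57763; -306170/57763 386419/57763 239858/57763]
step 1: x' = [-32406098/21354863, 521655079/277613219, 16044568/277613219], P' = [209873452/21354863 -263094812/21354863 -157412274/21354863; -263094812/21354863 4339022671/277613219 2616060595/277613219; -157412274/21354863 2616060595/277613219 4955964511/832839657]

step 0: x̄ = F·x = [10, -7, 6]
step 0: P̄ = F·P·Fᵀ + Q = [48 -50 18; -50 64 -19; 18 -19 18]
step 0: y = z − H·x̄ = [4, -32]
step 0: S = H·P̄·Hᵀ + R = [133 148; 148 599]
step 0: K = P̄·Hᵀ·S⁻¹ = [-8120/57763 16664/57763; -11231/57763 -13715/57763; -889/57763 8995/57763]
step 0: x' = x̄ + K·y = [11902/57763, -10385/57763, 55182/57763]
step 0: P' = (I − K·H)·P̄ = [434576/57763 -533926/57763 -306170/57763; -533926/57763 666476/57763 386419/57763; -306170/57763 386419/57763 239858/57763]
step 1: x̄ = F·x = [-107330/57763, 152127/57763, -1616/1229]
step 1: P̄ = F·P·Fᵀ + Q = [681292/57763 -1277196/57763 -14814/1229; -1277196/57763 3841087/57763 46293/1229; -14814/1229 46293/1229 35083/1229]
step 1: y = z − H·x̄ = [152580/57763, 314024/57763]
step 1: S = H·P̄·Hᵀ + R = [10541469/57763 -1761558/57763; -1761558/57763 4857995/57763]
step 1: K = P̄·Hᵀ·S⁻¹ = [2251806/21354863 243814/21354863; -140309750/277613219 29642186/277613219; -171344786/832839657 97848118/277613219]
step 1: x' = x̄ + K·y = [-32406098/21354863, 521655079/277613219, 16044568/277613219]
step 1: P' = (I − K·H)·P̄ = [209873452/21354863 -263094812/21354863 -157412274/21354863; -263094812/21354863 4339022671/277613219 2616060595/277613219; -157412274/21354863 2616060595/277613219 4955964511/832839657]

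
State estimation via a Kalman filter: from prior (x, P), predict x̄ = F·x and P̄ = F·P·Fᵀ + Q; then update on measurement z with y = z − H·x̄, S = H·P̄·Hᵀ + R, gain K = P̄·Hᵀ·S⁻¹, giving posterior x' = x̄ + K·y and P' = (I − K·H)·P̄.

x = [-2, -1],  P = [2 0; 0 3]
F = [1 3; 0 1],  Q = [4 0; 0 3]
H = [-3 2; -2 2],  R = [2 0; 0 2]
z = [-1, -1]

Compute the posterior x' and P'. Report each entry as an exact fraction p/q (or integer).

x' = [71/533, -152/533]
P' = [1002/533 1188/533; 1188/533 1533/533]

x̄ = F·x = [-5, -1]
P̄ = F·P·Fᵀ + Q = [33 9; 9 6]
y = z − H·x̄ = [-14, -9]
S = H·P̄·Hᵀ + R = [215 132; 132 86]
K = P̄·Hᵀ·S⁻¹ = [-315/533 186/533; -249/533 345/533]
x' = x̄ + K·y = [71/533, -152/533]
P' = (I − K·H)·P̄ = [1002/533 1188/533; 1188/533 1533/533]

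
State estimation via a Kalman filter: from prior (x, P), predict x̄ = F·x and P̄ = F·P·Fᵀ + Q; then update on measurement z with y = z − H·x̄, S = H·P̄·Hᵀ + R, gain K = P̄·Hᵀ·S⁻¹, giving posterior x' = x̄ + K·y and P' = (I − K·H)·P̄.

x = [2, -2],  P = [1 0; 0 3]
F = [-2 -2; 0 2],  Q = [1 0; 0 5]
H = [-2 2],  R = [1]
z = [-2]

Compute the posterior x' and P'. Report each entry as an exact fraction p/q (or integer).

x' = [-348/233, -584/233]
P' = [597/233 568/233; 568/233 597/233]

x̄ = F·x = [0, -4]
P̄ = F·P·Fᵀ + Q = [17 -12; -12 17]
y = z − H·x̄ = [6]
S = H·P̄·Hᵀ + R = [233]
K = P̄·Hᵀ·S⁻¹ = [-58/233; 58/233]
x' = x̄ + K·y = [-348/233, -584/233]
P' = (I − K·H)·P̄ = [597/233 568/233; 568/233 597/233]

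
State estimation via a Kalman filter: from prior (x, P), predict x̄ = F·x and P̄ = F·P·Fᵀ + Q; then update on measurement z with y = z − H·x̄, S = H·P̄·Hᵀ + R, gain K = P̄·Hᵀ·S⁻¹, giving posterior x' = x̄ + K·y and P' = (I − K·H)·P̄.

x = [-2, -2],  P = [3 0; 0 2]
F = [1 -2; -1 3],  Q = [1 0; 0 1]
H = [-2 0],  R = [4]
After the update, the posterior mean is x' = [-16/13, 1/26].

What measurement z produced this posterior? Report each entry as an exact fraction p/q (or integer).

x̄ = F·x = [2, -4]
P̄ = F·P·Fᵀ + Q = [12 -15; -15 22]
S = H·P̄·Hᵀ + R = [52]
K = P̄·Hᵀ·S⁻¹ = [-6/13; 15/26]
x' − x̄ = [-42/13, 105/26] = K·y
y = (KᵀK)⁻¹·Kᵀ·(x' − x̄) = [7]
z = y + H·x̄ = [7] + [-4] = [3]

z = [3]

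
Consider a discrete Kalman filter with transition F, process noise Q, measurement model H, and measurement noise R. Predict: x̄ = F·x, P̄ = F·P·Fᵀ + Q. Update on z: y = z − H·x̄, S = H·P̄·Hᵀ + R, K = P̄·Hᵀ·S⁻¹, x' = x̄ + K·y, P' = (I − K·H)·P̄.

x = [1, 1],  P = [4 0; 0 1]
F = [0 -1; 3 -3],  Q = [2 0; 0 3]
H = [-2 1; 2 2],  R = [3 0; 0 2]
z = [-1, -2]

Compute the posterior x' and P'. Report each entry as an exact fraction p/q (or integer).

x̄ = F·x = [-1, 0]
P̄ = F·P·Fᵀ + Q = [3 3; 3 48]
y = z − H·x̄ = [-3, 0]
S = H·P̄·Hᵀ + R = [51 78; 78 230]
K = P̄·Hᵀ·S⁻¹ = [-271/941 141/941; 284/941 321/941]
x' = x̄ + K·y = [-128/941, -852/941]
P' = (I − K·H)·P̄ = [318/941 -177/941; -177/941 498/941]

x' = [-128/941, -852/941]
P' = [318/941 -177/941; -177/941 498/941]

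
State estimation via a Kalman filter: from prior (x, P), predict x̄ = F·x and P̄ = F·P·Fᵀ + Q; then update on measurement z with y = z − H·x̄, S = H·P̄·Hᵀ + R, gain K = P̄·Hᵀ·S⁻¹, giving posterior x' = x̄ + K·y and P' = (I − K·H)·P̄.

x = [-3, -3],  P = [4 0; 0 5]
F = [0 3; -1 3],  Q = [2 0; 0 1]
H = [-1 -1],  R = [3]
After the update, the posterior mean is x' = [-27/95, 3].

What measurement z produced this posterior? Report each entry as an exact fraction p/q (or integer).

x̄ = F·x = [-9, -6]
P̄ = F·P·Fᵀ + Q = [47 45; 45 50]
S = H·P̄·Hᵀ + R = [190]
K = P̄·Hᵀ·S⁻¹ = [-46/95; -1/2]
x' − x̄ = [828/95, 9] = K·y
y = (KᵀK)⁻¹·Kᵀ·(x' − x̄) = [-18]
z = y + H·x̄ = [-18] + [15] = [-3]

z = [-3]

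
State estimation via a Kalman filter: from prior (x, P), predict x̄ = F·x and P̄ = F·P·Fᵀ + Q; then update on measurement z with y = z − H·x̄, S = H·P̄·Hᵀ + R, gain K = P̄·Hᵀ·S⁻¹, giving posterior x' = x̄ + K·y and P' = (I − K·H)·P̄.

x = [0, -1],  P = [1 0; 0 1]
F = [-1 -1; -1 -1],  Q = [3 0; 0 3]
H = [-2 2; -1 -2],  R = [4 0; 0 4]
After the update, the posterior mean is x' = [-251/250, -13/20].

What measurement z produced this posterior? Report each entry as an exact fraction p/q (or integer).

z = [1, 3]

x̄ = F·x = [1, 1]
P̄ = F·P·Fᵀ + Q = [5 2; 2 5]
S = H·P̄·Hᵀ + R = [28 -6; -6 37]
K = P̄·Hᵀ·S⁻¹ = [-69/250 -36/125; 3/20 -3/10]
x' − x̄ = [-501/250, -33/20] = K·y
y = (KᵀK)⁻¹·Kᵀ·(x' − x̄) = [1, 6]
z = y + H·x̄ = [1, 6] + [0, -3] = [1, 3]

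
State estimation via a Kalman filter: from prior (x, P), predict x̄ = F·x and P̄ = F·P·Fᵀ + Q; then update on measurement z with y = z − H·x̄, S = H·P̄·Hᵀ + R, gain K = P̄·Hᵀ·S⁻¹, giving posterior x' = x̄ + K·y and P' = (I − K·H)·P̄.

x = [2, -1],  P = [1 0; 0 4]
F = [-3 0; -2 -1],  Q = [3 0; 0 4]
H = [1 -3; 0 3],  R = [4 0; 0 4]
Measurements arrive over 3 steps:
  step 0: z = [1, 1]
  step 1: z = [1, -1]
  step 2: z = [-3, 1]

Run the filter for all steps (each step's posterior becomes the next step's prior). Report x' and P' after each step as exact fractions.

step 0: x' = [-498/439, -87/439], P' = [1992/439 348/439; 348/439 156/439]
step 1: x' = [70392/392107, -110217/392107], P' = [2046468/392107 380232/392107; 380232/392107 154504/392107]
step 2: x' = [-59627673/49769801, 21384114/49769801], P' = [523149123/99539602 97345269/99539602; 97345269/99539602 39404987/99539602]

step 0: x̄ = F·x = [-6, -3]
step 0: P̄ = F·P·Fᵀ + Q = [12 6; 6 12]
step 0: y = z − H·x̄ = [-2, 10]
step 0: S = H·P̄·Hᵀ + R = [88 -90; -90 112]
step 0: K = P̄·Hᵀ·S⁻¹ = [237/439 261/439; -30/439 117/439]
step 0: x' = x̄ + K·y = [-498/439, -87/439]
step 0: P' = (I − K·H)·P̄ = [1992/439 348/439; 348/439 156/439]
step 1: x̄ = F·x = [1494/439, 1083/439]
step 1: P̄ = F·P·Fᵀ + Q = [19245/439 12996/439; 12996/439 11272/439]
step 1: y = z − H·x̄ = [2194/439, -3688/439]
step 1: S = H·P̄·Hᵀ + R = [44473/439 -62460/439; -62460/439 103204/439]
step 1: K = P̄·Hᵀ·S⁻¹ = [226443/392107 285174/392107; -20820/392107 115878/392107]
step 1: x' = x̄ + K·y = [70392/392107, -110217/392107]
step 1: P' = (I − K·H)·P̄ = [2046468/392107 380232/392107; 380232/392107 154504/392107]
step 2: x̄ = F·x = [-211176/392107, -30567/392107]
step 2: P̄ = F·P·Fᵀ + Q = [19594533/392107 13419504/392107; 13419504/392107 11429732/392107]
step 2: y = z − H·x̄ = [-1056846/392107, 483808/392107]
step 2: S = H·P̄·Hᵀ + R = [43513525/392107 -62609076/392107; -62609076/392107 104436016/392107]
step 2: K = P̄·Hᵀ·S⁻¹ = [57778329/99539602 292035807/398158408; -5217423/99539602 118214961/398158408]
step 2: x' = x̄ + K·y = [-59627673/49769801, 21384114/49769801]
step 2: P' = (I − K·H)·P̄ = [523149123/99539602 97345269/99539602; 97345269/99539602 39404987/99539602]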